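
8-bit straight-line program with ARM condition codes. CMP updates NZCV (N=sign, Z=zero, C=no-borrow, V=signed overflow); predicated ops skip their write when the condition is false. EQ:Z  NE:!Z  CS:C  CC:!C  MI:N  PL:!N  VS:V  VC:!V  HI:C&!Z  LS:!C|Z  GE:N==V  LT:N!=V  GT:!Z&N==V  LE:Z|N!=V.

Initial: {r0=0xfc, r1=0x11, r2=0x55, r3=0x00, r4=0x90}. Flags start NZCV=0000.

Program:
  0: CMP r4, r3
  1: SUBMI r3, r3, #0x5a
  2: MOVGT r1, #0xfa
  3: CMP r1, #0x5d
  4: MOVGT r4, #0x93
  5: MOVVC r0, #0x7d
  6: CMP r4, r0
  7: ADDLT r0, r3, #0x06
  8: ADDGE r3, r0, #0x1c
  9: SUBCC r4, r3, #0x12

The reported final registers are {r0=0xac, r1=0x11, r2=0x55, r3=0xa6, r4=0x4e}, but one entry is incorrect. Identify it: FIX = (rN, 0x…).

FIX = (r4, 0x90)

0: ✓ CMP  NZCV=1010
1: ✓ SUBMI  r3←0xa6
2: · MOVGT
3: ✓ CMP  NZCV=1000
4: · MOVGT
5: ✓ MOVVC  r0←0x7d
6: ✓ CMP  NZCV=0011
7: ✓ ADDLT  r0←0xac
8: · ADDGE
9: · SUBCC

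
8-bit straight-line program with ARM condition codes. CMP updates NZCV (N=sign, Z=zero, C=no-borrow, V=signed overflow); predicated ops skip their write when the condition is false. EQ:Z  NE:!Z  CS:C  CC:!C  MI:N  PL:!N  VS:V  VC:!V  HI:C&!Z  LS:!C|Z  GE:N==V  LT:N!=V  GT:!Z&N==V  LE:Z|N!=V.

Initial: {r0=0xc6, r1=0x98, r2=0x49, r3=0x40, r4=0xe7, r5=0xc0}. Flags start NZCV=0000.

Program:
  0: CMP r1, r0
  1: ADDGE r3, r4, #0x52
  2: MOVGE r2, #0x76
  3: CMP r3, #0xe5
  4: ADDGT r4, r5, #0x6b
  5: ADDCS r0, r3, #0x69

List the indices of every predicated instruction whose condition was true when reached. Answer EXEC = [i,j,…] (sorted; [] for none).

[0] flags=1000 → (cmp)
[1] flags=1000 GE?F → skip
[2] flags=1000 GE?F → skip
[3] flags=0000 → (cmp)
[4] flags=0000 GT?T → r4=0x2b
[5] flags=0000 CS?F → skip

EXEC = [4]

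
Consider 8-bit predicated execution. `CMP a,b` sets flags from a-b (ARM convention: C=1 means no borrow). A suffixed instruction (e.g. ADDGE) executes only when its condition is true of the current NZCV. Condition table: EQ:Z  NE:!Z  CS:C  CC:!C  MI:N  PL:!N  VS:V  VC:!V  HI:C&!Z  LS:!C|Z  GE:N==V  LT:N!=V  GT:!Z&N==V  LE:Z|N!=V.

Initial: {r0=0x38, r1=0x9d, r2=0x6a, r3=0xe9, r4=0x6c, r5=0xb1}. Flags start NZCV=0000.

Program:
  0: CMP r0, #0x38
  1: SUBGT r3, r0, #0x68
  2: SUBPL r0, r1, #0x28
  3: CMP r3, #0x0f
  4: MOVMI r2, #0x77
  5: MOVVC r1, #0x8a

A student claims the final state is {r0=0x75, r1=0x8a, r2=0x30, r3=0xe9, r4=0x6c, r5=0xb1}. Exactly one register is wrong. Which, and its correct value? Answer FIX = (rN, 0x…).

FIX = (r2, 0x77)

[0] flags=0110 → (cmp)
[1] flags=0110 GT?F → skip
[2] flags=0110 PL?T → r0=0x75
[3] flags=1010 → (cmp)
[4] flags=1010 MI?T → r2=0x77
[5] flags=1010 VC?T → r1=0x8a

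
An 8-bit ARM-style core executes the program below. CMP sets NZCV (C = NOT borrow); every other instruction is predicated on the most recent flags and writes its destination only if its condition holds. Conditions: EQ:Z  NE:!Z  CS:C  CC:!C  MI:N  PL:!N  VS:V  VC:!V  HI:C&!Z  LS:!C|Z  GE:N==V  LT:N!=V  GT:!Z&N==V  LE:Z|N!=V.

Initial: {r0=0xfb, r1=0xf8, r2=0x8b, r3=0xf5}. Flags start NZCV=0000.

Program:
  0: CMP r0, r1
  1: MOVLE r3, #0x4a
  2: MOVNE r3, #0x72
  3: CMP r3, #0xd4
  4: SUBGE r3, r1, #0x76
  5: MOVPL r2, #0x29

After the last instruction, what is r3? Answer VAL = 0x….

0: ✓ CMP  NZCV=0010
1: · MOVLE
2: ✓ MOVNE  r3←0x72
3: ✓ CMP  NZCV=1001
4: ✓ SUBGE  r3←0x82
5: · MOVPL

VAL = 0x82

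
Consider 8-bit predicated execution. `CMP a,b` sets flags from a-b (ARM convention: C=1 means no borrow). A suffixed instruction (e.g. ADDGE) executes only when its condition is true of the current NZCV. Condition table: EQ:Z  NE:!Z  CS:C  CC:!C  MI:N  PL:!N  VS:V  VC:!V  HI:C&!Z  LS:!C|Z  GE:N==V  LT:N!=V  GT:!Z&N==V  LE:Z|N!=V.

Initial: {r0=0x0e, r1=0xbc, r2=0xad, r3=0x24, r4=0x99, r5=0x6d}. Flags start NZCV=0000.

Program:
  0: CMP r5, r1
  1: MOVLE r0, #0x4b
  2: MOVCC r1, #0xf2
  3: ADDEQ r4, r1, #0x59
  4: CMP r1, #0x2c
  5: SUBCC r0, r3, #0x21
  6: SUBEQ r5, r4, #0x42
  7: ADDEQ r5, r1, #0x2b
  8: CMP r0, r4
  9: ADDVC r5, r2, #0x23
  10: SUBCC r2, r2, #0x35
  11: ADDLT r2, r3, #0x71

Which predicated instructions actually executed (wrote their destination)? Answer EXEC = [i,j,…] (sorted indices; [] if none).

EXEC = [2,9,10]

0: ✓ CMP  NZCV=1001
1: · MOVLE
2: ✓ MOVCC  r1←0xf2
3: · ADDEQ
4: ✓ CMP  NZCV=1010
5: · SUBCC
6: · SUBEQ
7: · ADDEQ
8: ✓ CMP  NZCV=0000
9: ✓ ADDVC  r5←0xd0
10: ✓ SUBCC  r2←0x78
11: · ADDLT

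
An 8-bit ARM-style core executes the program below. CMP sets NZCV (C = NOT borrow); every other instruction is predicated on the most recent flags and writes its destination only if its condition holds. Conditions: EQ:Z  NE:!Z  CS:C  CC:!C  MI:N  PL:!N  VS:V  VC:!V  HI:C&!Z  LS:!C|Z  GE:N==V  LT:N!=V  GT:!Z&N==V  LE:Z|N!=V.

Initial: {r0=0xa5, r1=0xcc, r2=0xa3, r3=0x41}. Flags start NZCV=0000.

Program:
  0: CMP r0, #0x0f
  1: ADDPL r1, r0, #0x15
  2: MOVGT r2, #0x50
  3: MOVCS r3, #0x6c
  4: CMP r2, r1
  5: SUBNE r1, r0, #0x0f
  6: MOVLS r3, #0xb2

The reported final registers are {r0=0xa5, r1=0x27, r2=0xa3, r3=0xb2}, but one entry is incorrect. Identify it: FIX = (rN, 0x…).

FIX = (r1, 0x96)

0: ✓ CMP  NZCV=1010
1: · ADDPL
2: · MOVGT
3: ✓ MOVCS  r3←0x6c
4: ✓ CMP  NZCV=1000
5: ✓ SUBNE  r1←0x96
6: ✓ MOVLS  r3←0xb2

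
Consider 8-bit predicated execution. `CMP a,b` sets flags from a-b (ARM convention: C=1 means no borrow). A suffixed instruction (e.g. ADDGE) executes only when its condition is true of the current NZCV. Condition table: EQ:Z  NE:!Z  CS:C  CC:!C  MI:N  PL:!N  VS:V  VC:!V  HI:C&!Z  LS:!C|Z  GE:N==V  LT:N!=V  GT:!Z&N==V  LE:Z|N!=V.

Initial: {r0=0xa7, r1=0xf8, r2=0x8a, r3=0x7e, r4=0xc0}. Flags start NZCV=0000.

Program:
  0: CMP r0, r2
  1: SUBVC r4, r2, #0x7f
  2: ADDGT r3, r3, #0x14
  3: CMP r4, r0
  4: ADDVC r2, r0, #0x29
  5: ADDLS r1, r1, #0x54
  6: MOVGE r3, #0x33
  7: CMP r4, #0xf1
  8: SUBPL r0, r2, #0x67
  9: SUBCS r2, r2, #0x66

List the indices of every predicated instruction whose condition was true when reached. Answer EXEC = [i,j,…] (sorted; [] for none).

0: ✓ CMP  NZCV=0010
1: ✓ SUBVC  r4←0x0b
2: ✓ ADDGT  r3←0x92
3: ✓ CMP  NZCV=0000
4: ✓ ADDVC  r2←0xd0
5: ✓ ADDLS  r1←0x4c
6: ✓ MOVGE  r3←0x33
7: ✓ CMP  NZCV=0000
8: ✓ SUBPL  r0←0x69
9: · SUBCS

EXEC = [1,2,4,5,6,8]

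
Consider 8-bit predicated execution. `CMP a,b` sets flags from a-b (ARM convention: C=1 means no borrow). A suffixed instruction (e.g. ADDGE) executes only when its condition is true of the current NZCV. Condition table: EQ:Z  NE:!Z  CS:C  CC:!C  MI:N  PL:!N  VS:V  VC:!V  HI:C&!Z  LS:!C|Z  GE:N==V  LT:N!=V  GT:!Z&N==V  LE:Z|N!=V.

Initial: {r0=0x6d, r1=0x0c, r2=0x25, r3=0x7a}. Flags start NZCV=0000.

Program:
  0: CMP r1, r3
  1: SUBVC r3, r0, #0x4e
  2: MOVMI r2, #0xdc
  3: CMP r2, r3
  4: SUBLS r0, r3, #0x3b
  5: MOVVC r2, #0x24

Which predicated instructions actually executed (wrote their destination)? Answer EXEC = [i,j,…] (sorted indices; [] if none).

EXEC = [1,2,5]

0: ✓ CMP  NZCV=1000
1: ✓ SUBVC  r3←0x1f
2: ✓ MOVMI  r2←0xdc
3: ✓ CMP  NZCV=1010
4: · SUBLS
5: ✓ MOVVC  r2←0x24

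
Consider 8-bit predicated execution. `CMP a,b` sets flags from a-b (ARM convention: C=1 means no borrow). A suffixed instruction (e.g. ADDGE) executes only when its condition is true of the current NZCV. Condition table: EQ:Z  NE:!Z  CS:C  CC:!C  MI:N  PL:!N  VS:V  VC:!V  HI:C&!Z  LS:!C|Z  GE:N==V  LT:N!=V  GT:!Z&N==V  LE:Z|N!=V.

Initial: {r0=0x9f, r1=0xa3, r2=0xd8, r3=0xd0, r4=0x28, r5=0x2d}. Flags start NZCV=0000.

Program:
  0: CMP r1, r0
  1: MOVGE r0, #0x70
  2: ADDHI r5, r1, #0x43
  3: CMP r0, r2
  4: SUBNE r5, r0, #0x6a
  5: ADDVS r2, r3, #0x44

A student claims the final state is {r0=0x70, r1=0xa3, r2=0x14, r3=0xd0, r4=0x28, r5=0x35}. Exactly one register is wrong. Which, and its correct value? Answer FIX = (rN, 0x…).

0: ✓ CMP  NZCV=0010
1: ✓ MOVGE  r0←0x70
2: ✓ ADDHI  r5←0xe6
3: ✓ CMP  NZCV=1001
4: ✓ SUBNE  r5←0x06
5: ✓ ADDVS  r2←0x14

FIX = (r5, 0x06)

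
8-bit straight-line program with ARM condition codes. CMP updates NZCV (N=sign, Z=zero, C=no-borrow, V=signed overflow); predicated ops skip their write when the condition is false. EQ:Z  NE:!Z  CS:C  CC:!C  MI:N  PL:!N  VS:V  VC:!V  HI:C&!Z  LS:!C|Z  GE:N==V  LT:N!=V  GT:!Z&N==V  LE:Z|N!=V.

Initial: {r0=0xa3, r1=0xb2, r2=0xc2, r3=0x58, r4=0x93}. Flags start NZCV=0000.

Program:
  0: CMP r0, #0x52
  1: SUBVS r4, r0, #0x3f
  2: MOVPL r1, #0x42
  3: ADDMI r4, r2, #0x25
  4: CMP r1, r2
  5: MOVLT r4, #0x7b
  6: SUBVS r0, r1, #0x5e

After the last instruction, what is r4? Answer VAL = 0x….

VAL = 0x64

[0] flags=0011 → (cmp)
[1] flags=0011 VS?T → r4=0x64
[2] flags=0011 PL?T → r1=0x42
[3] flags=0011 MI?F → skip
[4] flags=1001 → (cmp)
[5] flags=1001 LT?F → skip
[6] flags=1001 VS?T → r0=0xe4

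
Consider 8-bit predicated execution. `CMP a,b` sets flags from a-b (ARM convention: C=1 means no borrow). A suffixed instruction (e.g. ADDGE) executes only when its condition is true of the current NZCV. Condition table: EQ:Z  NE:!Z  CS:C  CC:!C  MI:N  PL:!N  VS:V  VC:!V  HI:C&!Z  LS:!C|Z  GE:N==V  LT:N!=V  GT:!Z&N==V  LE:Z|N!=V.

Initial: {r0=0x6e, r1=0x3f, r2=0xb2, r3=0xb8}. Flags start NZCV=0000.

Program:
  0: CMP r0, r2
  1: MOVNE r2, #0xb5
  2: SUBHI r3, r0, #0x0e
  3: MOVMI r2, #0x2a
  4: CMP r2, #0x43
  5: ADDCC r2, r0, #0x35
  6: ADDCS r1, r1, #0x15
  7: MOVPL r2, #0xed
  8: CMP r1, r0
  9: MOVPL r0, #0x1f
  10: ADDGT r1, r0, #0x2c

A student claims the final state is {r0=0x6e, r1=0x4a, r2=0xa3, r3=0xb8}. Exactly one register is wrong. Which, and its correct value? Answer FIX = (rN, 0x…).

FIX = (r1, 0x3f)

0: ✓ CMP  NZCV=1001
1: ✓ MOVNE  r2←0xb5
2: · SUBHI
3: ✓ MOVMI  r2←0x2a
4: ✓ CMP  NZCV=1000
5: ✓ ADDCC  r2←0xa3
6: · ADDCS
7: · MOVPL
8: ✓ CMP  NZCV=1000
9: · MOVPL
10: · ADDGT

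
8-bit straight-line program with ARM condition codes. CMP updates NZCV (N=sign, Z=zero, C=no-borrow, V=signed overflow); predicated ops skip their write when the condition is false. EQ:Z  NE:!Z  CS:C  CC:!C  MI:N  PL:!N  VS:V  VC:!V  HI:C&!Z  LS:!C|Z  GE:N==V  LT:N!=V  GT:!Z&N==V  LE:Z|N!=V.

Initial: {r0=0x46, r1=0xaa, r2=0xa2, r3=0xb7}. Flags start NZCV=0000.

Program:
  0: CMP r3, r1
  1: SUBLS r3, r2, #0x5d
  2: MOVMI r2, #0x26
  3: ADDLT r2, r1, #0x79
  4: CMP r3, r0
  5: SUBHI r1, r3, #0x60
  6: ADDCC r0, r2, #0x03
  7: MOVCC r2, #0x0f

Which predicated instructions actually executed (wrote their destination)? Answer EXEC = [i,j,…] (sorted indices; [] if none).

[0] flags=0010 → (cmp)
[1] flags=0010 LS?F → skip
[2] flags=0010 MI?F → skip
[3] flags=0010 LT?F → skip
[4] flags=0011 → (cmp)
[5] flags=0011 HI?T → r1=0x57
[6] flags=0011 CC?F → skip
[7] flags=0011 CC?F → skip

EXEC = [5]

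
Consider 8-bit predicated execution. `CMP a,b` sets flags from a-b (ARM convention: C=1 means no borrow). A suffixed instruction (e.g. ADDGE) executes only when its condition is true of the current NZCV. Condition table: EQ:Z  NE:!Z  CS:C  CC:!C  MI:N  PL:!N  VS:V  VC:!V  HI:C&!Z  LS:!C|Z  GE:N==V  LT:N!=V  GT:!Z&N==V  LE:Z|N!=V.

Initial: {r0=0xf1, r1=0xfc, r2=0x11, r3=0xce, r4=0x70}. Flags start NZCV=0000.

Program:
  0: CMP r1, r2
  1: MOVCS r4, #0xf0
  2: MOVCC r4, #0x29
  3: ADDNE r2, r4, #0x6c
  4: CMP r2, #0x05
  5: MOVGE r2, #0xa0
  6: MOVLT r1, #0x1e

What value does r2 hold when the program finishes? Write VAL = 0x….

[0] flags=1010 → (cmp)
[1] flags=1010 CS?T → r4=0xf0
[2] flags=1010 CC?F → skip
[3] flags=1010 NE?T → r2=0x5c
[4] flags=0010 → (cmp)
[5] flags=0010 GE?T → r2=0xa0
[6] flags=0010 LT?F → skip

VAL = 0xa0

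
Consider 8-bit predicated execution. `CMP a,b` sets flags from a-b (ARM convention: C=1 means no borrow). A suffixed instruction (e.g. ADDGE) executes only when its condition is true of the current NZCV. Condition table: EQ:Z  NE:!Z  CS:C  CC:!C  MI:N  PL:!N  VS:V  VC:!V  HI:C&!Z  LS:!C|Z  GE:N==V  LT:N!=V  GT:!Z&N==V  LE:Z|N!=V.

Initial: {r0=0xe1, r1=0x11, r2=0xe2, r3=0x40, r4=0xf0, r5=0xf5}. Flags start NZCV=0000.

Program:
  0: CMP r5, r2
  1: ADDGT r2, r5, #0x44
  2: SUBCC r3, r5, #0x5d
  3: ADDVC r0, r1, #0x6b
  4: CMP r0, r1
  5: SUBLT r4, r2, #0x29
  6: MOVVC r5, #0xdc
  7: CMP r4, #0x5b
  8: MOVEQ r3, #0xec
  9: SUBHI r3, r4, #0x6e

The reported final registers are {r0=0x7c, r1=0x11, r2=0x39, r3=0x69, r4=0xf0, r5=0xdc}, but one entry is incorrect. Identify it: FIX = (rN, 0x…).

[0] flags=0010 → (cmp)
[1] flags=0010 GT?T → r2=0x39
[2] flags=0010 CC?F → skip
[3] flags=0010 VC?T → r0=0x7c
[4] flags=0010 → (cmp)
[5] flags=0010 LT?F → skip
[6] flags=0010 VC?T → r5=0xdc
[7] flags=1010 → (cmp)
[8] flags=1010 EQ?F → skip
[9] flags=1010 HI?T → r3=0x82

FIX = (r3, 0x82)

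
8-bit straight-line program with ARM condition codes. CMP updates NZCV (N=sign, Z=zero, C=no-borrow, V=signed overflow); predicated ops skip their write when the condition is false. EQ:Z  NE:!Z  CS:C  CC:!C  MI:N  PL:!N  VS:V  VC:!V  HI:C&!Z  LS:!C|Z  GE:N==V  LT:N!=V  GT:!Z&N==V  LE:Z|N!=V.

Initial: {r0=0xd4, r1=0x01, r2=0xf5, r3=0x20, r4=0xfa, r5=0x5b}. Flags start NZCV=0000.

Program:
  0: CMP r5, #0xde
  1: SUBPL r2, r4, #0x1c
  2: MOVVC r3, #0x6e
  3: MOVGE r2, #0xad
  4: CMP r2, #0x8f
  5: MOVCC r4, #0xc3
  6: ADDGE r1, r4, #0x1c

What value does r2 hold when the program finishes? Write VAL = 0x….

0: ✓ CMP  NZCV=0000
1: ✓ SUBPL  r2←0xde
2: ✓ MOVVC  r3←0x6e
3: ✓ MOVGE  r2←0xad
4: ✓ CMP  NZCV=0010
5: · MOVCC
6: ✓ ADDGE  r1←0x16

VAL = 0xad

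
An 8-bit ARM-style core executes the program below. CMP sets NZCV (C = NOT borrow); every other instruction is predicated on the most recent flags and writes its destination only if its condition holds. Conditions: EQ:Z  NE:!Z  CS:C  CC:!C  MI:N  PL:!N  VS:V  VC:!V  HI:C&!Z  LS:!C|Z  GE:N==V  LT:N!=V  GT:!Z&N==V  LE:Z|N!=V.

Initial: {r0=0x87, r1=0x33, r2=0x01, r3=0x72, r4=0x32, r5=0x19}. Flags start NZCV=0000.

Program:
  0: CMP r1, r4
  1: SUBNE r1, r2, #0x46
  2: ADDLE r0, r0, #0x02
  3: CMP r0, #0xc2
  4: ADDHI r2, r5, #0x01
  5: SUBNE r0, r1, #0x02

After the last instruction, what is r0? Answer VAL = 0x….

VAL = 0xb9

0: ✓ CMP  NZCV=0010
1: ✓ SUBNE  r1←0xbb
2: · ADDLE
3: ✓ CMP  NZCV=1000
4: · ADDHI
5: ✓ SUBNE  r0←0xb9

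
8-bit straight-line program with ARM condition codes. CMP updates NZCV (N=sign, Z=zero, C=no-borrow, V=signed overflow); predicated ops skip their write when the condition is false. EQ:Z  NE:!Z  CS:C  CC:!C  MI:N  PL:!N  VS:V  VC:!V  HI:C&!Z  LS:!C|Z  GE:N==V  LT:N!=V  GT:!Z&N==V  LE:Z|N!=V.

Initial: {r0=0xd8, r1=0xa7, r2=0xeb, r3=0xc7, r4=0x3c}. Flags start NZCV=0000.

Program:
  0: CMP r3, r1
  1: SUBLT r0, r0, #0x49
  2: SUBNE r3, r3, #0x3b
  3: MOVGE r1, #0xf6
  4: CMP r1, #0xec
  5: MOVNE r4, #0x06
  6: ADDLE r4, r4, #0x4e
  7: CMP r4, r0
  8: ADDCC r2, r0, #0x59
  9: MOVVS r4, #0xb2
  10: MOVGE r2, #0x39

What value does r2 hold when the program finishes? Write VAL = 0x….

VAL = 0x39

0: ✓ CMP  NZCV=0010
1: · SUBLT
2: ✓ SUBNE  r3←0x8c
3: ✓ MOVGE  r1←0xf6
4: ✓ CMP  NZCV=0010
5: ✓ MOVNE  r4←0x06
6: · ADDLE
7: ✓ CMP  NZCV=0000
8: ✓ ADDCC  r2←0x31
9: · MOVVS
10: ✓ MOVGE  r2←0x39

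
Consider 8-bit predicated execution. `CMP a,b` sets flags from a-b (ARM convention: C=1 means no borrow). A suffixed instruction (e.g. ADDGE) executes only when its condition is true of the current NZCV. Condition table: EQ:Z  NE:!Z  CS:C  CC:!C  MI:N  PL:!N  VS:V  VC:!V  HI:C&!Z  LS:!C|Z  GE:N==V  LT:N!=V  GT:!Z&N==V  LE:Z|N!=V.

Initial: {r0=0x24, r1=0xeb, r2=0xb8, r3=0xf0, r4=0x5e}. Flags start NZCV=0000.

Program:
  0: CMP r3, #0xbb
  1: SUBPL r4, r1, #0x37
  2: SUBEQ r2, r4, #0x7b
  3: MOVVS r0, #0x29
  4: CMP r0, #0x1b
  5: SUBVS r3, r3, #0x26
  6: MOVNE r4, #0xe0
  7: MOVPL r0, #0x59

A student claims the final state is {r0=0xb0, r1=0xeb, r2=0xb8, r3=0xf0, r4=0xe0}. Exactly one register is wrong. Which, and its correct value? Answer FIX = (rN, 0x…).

0: ✓ CMP  NZCV=0010
1: ✓ SUBPL  r4←0xb4
2: · SUBEQ
3: · MOVVS
4: ✓ CMP  NZCV=0010
5: · SUBVS
6: ✓ MOVNE  r4←0xe0
7: ✓ MOVPL  r0←0x59

FIX = (r0, 0x59)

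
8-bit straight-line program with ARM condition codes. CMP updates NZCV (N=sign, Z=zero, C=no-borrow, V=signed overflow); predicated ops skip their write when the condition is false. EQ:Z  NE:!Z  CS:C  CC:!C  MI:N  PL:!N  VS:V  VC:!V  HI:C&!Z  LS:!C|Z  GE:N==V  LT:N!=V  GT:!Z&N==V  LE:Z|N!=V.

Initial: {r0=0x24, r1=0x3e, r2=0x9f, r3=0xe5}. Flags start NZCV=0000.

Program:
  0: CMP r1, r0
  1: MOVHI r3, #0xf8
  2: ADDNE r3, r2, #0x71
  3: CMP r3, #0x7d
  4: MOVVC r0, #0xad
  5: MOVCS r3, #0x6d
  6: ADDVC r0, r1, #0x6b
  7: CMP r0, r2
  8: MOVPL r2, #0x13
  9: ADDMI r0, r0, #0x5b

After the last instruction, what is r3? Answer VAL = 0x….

0: ✓ CMP  NZCV=0010
1: ✓ MOVHI  r3←0xf8
2: ✓ ADDNE  r3←0x10
3: ✓ CMP  NZCV=1000
4: ✓ MOVVC  r0←0xad
5: · MOVCS
6: ✓ ADDVC  r0←0xa9
7: ✓ CMP  NZCV=0010
8: ✓ MOVPL  r2←0x13
9: · ADDMI

VAL = 0x10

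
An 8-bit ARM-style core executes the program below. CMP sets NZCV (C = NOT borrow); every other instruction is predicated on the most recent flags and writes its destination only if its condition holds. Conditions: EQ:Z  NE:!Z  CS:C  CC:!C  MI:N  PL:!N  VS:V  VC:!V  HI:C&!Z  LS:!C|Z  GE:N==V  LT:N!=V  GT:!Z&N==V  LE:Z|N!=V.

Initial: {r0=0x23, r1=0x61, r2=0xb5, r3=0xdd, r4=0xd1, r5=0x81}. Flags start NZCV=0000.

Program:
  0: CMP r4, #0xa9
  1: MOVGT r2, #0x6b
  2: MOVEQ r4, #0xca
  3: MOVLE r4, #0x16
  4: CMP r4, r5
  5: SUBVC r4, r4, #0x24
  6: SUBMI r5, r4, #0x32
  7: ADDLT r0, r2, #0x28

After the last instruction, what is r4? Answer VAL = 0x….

[0] flags=0010 → (cmp)
[1] flags=0010 GT?T → r2=0x6b
[2] flags=0010 EQ?F → skip
[3] flags=0010 LE?F → skip
[4] flags=0010 → (cmp)
[5] flags=0010 VC?T → r4=0xad
[6] flags=0010 MI?F → skip
[7] flags=0010 LT?F → skip

VAL = 0xad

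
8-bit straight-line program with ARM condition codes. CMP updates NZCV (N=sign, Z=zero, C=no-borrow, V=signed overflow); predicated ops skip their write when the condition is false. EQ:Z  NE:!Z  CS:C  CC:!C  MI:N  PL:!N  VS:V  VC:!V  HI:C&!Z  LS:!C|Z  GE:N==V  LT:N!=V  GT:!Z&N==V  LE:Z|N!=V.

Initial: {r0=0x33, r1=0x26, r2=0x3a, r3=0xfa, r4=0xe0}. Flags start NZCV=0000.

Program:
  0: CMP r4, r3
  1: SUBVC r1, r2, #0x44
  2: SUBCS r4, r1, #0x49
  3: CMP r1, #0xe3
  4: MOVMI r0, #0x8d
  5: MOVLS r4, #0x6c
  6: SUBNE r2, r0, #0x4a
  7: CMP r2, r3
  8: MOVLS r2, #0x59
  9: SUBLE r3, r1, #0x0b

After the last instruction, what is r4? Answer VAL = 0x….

VAL = 0xe0

0: ✓ CMP  NZCV=1000
1: ✓ SUBVC  r1←0xf6
2: · SUBCS
3: ✓ CMP  NZCV=0010
4: · MOVMI
5: · MOVLS
6: ✓ SUBNE  r2←0xe9
7: ✓ CMP  NZCV=1000
8: ✓ MOVLS  r2←0x59
9: ✓ SUBLE  r3←0xeb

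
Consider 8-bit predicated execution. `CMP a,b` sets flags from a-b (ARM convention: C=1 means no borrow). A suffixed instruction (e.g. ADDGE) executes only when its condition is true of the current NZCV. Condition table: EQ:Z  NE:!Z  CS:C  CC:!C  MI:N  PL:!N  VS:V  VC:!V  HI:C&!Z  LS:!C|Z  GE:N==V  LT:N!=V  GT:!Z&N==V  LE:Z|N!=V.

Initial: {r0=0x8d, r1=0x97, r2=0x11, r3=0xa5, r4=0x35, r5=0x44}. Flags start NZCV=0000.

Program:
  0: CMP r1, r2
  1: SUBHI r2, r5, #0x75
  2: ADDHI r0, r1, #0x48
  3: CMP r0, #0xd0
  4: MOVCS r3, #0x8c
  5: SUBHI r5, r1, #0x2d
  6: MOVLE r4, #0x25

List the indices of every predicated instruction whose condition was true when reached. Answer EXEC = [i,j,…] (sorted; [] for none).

0: ✓ CMP  NZCV=1010
1: ✓ SUBHI  r2←0xcf
2: ✓ ADDHI  r0←0xdf
3: ✓ CMP  NZCV=0010
4: ✓ MOVCS  r3←0x8c
5: ✓ SUBHI  r5←0x6a
6: · MOVLE

EXEC = [1,2,4,5]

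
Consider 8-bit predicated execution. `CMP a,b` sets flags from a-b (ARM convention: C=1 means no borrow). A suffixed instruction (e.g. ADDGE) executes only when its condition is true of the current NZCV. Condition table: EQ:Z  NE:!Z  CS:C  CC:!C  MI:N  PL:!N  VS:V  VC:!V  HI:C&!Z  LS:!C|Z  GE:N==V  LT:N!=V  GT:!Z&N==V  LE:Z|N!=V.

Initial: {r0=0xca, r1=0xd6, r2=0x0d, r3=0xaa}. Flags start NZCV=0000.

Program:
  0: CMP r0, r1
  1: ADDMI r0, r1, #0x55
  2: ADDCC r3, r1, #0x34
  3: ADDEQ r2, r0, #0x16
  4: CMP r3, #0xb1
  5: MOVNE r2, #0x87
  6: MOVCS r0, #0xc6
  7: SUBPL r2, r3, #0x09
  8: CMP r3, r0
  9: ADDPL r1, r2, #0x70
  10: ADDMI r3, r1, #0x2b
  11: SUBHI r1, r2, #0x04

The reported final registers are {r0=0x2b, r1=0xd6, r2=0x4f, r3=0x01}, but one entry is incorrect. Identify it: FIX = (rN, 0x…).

0: ✓ CMP  NZCV=1000
1: ✓ ADDMI  r0←0x2b
2: ✓ ADDCC  r3←0x0a
3: · ADDEQ
4: ✓ CMP  NZCV=0000
5: ✓ MOVNE  r2←0x87
6: · MOVCS
7: ✓ SUBPL  r2←0x01
8: ✓ CMP  NZCV=1000
9: · ADDPL
10: ✓ ADDMI  r3←0x01
11: · SUBHI

FIX = (r2, 0x01)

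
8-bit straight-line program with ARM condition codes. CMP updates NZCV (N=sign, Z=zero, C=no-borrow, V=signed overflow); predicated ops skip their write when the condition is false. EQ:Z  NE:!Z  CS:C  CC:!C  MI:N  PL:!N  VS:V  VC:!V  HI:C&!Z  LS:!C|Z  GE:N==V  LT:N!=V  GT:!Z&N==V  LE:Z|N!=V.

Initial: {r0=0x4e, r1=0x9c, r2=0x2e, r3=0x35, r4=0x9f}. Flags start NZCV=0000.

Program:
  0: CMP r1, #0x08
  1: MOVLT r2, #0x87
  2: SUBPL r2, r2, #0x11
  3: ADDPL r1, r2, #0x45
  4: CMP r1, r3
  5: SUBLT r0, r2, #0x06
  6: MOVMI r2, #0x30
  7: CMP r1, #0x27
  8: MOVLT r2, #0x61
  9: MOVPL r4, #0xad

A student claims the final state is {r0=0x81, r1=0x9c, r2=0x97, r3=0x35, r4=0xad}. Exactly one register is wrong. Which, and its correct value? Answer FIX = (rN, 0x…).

0: ✓ CMP  NZCV=1010
1: ✓ MOVLT  r2←0x87
2: · SUBPL
3: · ADDPL
4: ✓ CMP  NZCV=0011
5: ✓ SUBLT  r0←0x81
6: · MOVMI
7: ✓ CMP  NZCV=0011
8: ✓ MOVLT  r2←0x61
9: ✓ MOVPL  r4←0xad

FIX = (r2, 0x61)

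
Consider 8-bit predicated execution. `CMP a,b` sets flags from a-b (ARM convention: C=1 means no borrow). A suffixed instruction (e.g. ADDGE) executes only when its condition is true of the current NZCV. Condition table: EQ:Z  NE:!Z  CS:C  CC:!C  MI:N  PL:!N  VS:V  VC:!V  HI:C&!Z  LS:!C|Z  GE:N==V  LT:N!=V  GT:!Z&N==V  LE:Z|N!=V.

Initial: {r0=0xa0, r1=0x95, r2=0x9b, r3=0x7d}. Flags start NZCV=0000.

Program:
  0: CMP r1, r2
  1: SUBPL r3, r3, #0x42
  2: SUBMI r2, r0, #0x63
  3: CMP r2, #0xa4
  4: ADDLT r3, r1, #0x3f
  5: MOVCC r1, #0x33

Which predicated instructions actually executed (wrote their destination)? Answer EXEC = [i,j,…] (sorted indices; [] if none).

EXEC = [2,5]

[0] flags=1000 → (cmp)
[1] flags=1000 PL?F → skip
[2] flags=1000 MI?T → r2=0x3d
[3] flags=1001 → (cmp)
[4] flags=1001 LT?F → skip
[5] flags=1001 CC?T → r1=0x33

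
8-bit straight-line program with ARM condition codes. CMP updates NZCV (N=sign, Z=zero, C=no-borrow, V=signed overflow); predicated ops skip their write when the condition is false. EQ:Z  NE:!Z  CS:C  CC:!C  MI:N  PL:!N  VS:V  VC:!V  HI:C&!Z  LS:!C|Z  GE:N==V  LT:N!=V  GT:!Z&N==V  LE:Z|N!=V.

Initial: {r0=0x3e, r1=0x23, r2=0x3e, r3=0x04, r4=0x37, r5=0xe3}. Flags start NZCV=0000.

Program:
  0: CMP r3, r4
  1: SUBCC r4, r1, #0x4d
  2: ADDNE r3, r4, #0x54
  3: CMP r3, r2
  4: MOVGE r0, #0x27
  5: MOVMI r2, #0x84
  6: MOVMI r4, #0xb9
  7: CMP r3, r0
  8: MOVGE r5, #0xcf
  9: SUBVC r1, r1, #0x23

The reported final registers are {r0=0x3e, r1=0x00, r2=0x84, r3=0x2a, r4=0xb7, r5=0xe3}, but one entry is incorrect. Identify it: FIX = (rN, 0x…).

[0] flags=1000 → (cmp)
[1] flags=1000 CC?T → r4=0xd6
[2] flags=1000 NE?T → r3=0x2a
[3] flags=1000 → (cmp)
[4] flags=1000 GE?F → skip
[5] flags=1000 MI?T → r2=0x84
[6] flags=1000 MI?T → r4=0xb9
[7] flags=1000 → (cmp)
[8] flags=1000 GE?F → skip
[9] flags=1000 VC?T → r1=0x00

FIX = (r4, 0xb9)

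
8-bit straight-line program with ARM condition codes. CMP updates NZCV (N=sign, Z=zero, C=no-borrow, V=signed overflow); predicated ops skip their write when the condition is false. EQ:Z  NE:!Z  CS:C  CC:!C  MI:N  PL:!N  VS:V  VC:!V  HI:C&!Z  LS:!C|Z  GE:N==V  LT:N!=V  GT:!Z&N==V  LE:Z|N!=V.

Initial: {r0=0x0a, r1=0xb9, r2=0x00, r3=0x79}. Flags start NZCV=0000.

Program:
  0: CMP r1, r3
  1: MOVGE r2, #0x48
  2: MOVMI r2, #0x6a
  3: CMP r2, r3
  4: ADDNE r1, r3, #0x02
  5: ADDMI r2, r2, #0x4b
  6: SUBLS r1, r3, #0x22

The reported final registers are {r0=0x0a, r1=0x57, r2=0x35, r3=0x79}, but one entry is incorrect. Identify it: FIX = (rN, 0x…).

[0] flags=0011 → (cmp)
[1] flags=0011 GE?F → skip
[2] flags=0011 MI?F → skip
[3] flags=1000 → (cmp)
[4] flags=1000 NE?T → r1=0x7b
[5] flags=1000 MI?T → r2=0x4b
[6] flags=1000 LS?T → r1=0x57

FIX = (r2, 0x4b)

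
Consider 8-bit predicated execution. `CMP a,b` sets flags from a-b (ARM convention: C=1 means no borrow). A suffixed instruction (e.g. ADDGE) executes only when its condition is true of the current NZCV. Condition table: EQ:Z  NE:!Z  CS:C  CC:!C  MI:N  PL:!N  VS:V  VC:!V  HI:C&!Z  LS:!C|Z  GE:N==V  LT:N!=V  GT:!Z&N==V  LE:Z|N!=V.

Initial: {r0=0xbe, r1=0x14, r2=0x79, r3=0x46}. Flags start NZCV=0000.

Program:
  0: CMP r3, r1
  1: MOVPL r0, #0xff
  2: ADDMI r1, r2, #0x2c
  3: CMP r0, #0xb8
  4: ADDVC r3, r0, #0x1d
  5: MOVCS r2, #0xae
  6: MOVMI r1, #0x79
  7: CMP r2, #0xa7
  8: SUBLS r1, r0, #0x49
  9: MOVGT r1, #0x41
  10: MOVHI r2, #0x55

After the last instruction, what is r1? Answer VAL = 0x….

VAL = 0x41

[0] flags=0010 → (cmp)
[1] flags=0010 PL?T → r0=0xff
[2] flags=0010 MI?F → skip
[3] flags=0010 → (cmp)
[4] flags=0010 VC?T → r3=0x1c
[5] flags=0010 CS?T → r2=0xae
[6] flags=0010 MI?F → skip
[7] flags=0010 → (cmp)
[8] flags=0010 LS?F → skip
[9] flags=0010 GT?T → r1=0x41
[10] flags=0010 HI?T → r2=0x55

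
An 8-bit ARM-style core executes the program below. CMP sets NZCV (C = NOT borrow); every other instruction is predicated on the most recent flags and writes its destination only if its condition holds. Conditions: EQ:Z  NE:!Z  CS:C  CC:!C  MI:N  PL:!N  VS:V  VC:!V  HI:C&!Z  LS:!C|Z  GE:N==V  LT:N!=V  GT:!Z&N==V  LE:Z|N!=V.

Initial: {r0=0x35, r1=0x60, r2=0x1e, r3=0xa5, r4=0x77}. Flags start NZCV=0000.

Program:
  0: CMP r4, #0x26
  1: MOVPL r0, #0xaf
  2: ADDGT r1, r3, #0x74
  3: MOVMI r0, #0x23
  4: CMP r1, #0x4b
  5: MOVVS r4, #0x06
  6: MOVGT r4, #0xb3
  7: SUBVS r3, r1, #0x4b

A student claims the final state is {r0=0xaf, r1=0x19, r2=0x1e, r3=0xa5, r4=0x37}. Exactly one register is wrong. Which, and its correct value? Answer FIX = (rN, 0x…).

0: ✓ CMP  NZCV=0010
1: ✓ MOVPL  r0←0xaf
2: ✓ ADDGT  r1←0x19
3: · MOVMI
4: ✓ CMP  NZCV=1000
5: · MOVVS
6: · MOVGT
7: · SUBVS

FIX = (r4, 0x77)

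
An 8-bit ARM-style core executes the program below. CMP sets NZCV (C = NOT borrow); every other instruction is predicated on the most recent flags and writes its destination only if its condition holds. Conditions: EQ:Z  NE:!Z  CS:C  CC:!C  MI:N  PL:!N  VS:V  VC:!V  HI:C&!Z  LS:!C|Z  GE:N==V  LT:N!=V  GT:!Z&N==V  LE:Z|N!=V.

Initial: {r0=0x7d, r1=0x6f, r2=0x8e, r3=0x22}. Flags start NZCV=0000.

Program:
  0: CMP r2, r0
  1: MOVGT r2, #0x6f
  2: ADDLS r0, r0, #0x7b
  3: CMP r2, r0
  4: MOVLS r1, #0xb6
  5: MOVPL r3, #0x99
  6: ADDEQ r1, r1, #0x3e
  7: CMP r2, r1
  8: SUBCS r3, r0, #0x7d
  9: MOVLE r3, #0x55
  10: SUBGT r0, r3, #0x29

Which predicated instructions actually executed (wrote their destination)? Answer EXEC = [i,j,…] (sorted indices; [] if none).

[0] flags=0011 → (cmp)
[1] flags=0011 GT?F → skip
[2] flags=0011 LS?F → skip
[3] flags=0011 → (cmp)
[4] flags=0011 LS?F → skip
[5] flags=0011 PL?T → r3=0x99
[6] flags=0011 EQ?F → skip
[7] flags=0011 → (cmp)
[8] flags=0011 CS?T → r3=0x00
[9] flags=0011 LE?T → r3=0x55
[10] flags=0011 GT?F → skip

EXEC = [5,8,9]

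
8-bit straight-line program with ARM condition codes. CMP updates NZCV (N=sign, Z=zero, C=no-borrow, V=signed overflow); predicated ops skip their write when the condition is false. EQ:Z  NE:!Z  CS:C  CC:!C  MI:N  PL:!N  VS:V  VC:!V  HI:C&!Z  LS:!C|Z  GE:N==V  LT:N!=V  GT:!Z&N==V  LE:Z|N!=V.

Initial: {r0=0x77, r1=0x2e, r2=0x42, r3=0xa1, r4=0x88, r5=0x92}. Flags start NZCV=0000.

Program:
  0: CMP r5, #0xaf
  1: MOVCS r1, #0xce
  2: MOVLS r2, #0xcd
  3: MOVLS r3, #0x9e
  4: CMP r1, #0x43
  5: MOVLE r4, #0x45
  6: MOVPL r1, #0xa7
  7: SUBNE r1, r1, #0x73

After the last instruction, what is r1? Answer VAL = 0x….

VAL = 0xbb

0: ✓ CMP  NZCV=1000
1: · MOVCS
2: ✓ MOVLS  r2←0xcd
3: ✓ MOVLS  r3←0x9e
4: ✓ CMP  NZCV=1000
5: ✓ MOVLE  r4←0x45
6: · MOVPL
7: ✓ SUBNE  r1←0xbb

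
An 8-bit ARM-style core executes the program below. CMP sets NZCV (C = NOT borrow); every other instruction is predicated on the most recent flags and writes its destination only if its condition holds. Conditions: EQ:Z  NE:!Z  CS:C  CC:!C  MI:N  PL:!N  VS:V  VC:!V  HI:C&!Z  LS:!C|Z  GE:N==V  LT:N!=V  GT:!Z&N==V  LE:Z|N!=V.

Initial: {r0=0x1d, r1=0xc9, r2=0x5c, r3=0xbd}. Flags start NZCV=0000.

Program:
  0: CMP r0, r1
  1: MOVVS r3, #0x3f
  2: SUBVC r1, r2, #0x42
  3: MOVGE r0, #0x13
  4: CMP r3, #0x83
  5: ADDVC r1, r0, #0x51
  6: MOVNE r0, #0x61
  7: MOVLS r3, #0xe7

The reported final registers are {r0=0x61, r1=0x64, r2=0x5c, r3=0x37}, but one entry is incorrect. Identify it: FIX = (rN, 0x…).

FIX = (r3, 0xbd)

0: ✓ CMP  NZCV=0000
1: · MOVVS
2: ✓ SUBVC  r1←0x1a
3: ✓ MOVGE  r0←0x13
4: ✓ CMP  NZCV=0010
5: ✓ ADDVC  r1←0x64
6: ✓ MOVNE  r0←0x61
7: · MOVLS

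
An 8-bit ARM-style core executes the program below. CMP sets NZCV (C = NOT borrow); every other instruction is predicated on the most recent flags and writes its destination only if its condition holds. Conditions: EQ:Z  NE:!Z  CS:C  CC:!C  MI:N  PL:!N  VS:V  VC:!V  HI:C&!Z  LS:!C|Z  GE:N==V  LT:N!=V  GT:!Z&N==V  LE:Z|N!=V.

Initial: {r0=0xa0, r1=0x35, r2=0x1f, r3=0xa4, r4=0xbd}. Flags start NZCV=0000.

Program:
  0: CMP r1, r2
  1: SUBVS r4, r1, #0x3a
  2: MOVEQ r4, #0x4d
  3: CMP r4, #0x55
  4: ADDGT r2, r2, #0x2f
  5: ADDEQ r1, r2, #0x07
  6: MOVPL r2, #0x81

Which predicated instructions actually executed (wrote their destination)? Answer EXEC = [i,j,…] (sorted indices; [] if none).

[0] flags=0010 → (cmp)
[1] flags=0010 VS?F → skip
[2] flags=0010 EQ?F → skip
[3] flags=0011 → (cmp)
[4] flags=0011 GT?F → skip
[5] flags=0011 EQ?F → skip
[6] flags=0011 PL?T → r2=0x81

EXEC = [6]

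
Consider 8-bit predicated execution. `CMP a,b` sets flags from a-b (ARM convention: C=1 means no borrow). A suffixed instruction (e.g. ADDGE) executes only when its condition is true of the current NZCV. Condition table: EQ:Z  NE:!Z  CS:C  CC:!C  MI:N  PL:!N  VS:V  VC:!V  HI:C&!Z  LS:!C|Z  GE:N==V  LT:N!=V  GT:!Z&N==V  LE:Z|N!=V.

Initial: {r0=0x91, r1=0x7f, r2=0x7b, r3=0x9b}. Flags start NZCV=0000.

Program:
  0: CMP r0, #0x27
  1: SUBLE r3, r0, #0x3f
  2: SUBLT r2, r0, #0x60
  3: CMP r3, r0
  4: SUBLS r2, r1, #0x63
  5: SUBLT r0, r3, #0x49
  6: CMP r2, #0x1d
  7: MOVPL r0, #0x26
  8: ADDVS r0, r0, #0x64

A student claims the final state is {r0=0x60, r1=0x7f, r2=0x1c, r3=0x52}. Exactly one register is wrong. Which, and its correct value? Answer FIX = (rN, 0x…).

FIX = (r0, 0x91)

0: ✓ CMP  NZCV=0011
1: ✓ SUBLE  r3←0x52
2: ✓ SUBLT  r2←0x31
3: ✓ CMP  NZCV=1001
4: ✓ SUBLS  r2←0x1c
5: · SUBLT
6: ✓ CMP  NZCV=1000
7: · MOVPL
8: · ADDVS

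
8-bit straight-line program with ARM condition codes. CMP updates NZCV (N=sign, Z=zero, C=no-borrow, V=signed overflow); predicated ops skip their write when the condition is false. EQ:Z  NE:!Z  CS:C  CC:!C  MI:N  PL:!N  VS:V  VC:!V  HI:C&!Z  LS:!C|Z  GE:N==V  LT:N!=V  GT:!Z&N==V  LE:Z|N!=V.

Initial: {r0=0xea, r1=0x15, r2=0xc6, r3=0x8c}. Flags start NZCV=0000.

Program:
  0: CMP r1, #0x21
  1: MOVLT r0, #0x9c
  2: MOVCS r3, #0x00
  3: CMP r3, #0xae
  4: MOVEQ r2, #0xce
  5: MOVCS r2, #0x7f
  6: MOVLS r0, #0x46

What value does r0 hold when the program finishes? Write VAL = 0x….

[0] flags=1000 → (cmp)
[1] flags=1000 LT?T → r0=0x9c
[2] flags=1000 CS?F → skip
[3] flags=1000 → (cmp)
[4] flags=1000 EQ?F → skip
[5] flags=1000 CS?F → skip
[6] flags=1000 LS?T → r0=0x46

VAL = 0x46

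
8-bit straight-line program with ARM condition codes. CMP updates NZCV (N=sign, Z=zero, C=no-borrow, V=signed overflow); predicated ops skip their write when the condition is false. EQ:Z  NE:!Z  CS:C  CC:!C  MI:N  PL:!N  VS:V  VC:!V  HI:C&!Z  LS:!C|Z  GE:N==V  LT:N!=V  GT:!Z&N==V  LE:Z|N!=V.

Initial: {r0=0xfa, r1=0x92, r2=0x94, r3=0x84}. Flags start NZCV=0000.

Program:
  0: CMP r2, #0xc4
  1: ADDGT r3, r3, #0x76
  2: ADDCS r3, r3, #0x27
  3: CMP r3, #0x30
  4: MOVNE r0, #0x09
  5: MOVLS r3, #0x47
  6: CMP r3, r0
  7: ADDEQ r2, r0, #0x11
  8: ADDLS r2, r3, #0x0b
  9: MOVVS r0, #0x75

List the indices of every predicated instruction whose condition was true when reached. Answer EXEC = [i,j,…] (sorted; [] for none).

EXEC = [4,9]

[0] flags=1000 → (cmp)
[1] flags=1000 GT?F → skip
[2] flags=1000 CS?F → skip
[3] flags=0011 → (cmp)
[4] flags=0011 NE?T → r0=0x09
[5] flags=0011 LS?F → skip
[6] flags=0011 → (cmp)
[7] flags=0011 EQ?F → skip
[8] flags=0011 LS?F → skip
[9] flags=0011 VS?T → r0=0x75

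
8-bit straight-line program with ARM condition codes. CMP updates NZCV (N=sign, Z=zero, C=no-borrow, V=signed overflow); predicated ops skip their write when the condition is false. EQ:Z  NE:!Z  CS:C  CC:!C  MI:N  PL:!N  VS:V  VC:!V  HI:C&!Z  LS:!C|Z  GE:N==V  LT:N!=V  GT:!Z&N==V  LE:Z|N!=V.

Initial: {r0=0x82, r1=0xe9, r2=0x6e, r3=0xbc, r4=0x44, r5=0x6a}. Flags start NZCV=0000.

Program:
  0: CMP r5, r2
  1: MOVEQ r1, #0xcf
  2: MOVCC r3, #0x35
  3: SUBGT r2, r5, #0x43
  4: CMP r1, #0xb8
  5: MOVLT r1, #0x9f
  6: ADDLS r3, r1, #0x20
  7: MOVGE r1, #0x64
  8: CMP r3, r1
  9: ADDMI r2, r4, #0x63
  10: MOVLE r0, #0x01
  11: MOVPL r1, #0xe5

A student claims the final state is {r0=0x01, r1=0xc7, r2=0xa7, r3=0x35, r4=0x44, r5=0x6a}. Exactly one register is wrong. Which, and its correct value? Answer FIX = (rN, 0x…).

FIX = (r1, 0x64)

0: ✓ CMP  NZCV=1000
1: · MOVEQ
2: ✓ MOVCC  r3←0x35
3: · SUBGT
4: ✓ CMP  NZCV=0010
5: · MOVLT
6: · ADDLS
7: ✓ MOVGE  r1←0x64
8: ✓ CMP  NZCV=1000
9: ✓ ADDMI  r2←0xa7
10: ✓ MOVLE  r0←0x01
11: · MOVPL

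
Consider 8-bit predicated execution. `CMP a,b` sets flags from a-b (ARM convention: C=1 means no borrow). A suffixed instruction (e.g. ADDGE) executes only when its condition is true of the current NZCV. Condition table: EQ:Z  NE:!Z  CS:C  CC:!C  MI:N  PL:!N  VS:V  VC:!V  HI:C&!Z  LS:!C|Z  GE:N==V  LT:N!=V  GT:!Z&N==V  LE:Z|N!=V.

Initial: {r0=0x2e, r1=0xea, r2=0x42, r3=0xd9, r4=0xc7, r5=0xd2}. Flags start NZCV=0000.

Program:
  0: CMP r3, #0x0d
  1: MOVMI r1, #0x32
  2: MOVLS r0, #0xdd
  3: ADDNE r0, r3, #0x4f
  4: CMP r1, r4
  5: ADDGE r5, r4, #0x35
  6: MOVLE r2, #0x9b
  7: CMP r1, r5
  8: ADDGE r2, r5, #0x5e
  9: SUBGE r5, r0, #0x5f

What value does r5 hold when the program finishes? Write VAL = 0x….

VAL = 0xc9

[0] flags=1010 → (cmp)
[1] flags=1010 MI?T → r1=0x32
[2] flags=1010 LS?F → skip
[3] flags=1010 NE?T → r0=0x28
[4] flags=0000 → (cmp)
[5] flags=0000 GE?T → r5=0xfc
[6] flags=0000 LE?F → skip
[7] flags=0000 → (cmp)
[8] flags=0000 GE?T → r2=0x5a
[9] flags=0000 GE?T → r5=0xc9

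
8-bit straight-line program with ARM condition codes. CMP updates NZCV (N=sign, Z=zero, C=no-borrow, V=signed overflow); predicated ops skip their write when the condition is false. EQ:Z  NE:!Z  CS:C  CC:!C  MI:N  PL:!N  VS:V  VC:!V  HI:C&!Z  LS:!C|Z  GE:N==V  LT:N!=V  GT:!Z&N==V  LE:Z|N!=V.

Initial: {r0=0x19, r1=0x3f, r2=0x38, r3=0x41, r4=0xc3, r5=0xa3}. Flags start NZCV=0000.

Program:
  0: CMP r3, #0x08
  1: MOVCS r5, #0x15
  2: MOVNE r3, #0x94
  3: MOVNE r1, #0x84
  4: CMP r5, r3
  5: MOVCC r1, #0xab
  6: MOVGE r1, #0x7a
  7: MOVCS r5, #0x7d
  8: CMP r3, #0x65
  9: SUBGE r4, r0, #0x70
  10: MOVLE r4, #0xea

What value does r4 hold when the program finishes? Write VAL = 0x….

VAL = 0xea

[0] flags=0010 → (cmp)
[1] flags=0010 CS?T → r5=0x15
[2] flags=0010 NE?T → r3=0x94
[3] flags=0010 NE?T → r1=0x84
[4] flags=1001 → (cmp)
[5] flags=1001 CC?T → r1=0xab
[6] flags=1001 GE?T → r1=0x7a
[7] flags=1001 CS?F → skip
[8] flags=0011 → (cmp)
[9] flags=0011 GE?F → skip
[10] flags=0011 LE?T → r4=0xea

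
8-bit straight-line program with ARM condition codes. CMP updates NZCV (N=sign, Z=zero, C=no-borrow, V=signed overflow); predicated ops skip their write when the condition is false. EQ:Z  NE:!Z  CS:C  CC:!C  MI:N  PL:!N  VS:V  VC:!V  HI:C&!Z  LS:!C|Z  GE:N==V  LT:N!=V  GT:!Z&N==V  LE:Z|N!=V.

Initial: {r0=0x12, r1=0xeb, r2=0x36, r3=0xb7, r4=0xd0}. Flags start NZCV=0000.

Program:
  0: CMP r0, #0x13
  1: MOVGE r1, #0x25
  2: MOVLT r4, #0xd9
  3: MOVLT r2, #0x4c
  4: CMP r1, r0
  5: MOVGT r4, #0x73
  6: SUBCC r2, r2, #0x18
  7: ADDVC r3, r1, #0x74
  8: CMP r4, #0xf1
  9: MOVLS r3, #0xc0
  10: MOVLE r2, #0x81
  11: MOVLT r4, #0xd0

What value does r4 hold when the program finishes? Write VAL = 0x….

VAL = 0xd0

[0] flags=1000 → (cmp)
[1] flags=1000 GE?F → skip
[2] flags=1000 LT?T → r4=0xd9
[3] flags=1000 LT?T → r2=0x4c
[4] flags=1010 → (cmp)
[5] flags=1010 GT?F → skip
[6] flags=1010 CC?F → skip
[7] flags=1010 VC?T → r3=0x5f
[8] flags=1000 → (cmp)
[9] flags=1000 LS?T → r3=0xc0
[10] flags=1000 LE?T → r2=0x81
[11] flags=1000 LT?T → r4=0xd0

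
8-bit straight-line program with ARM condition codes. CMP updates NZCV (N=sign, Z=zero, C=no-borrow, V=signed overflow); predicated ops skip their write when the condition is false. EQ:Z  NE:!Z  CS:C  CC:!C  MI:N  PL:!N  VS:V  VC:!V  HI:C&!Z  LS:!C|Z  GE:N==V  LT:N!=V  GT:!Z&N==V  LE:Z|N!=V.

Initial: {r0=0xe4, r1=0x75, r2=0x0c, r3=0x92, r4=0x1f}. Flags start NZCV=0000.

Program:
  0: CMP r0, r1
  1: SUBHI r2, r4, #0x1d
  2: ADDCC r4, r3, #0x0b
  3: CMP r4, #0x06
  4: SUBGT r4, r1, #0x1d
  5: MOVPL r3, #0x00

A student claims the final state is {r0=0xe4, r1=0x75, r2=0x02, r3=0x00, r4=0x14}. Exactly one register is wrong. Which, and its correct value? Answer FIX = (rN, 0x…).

0: ✓ CMP  NZCV=0011
1: ✓ SUBHI  r2←0x02
2: · ADDCC
3: ✓ CMP  NZCV=0010
4: ✓ SUBGT  r4←0x58
5: ✓ MOVPL  r3←0x00

FIX = (r4, 0x58)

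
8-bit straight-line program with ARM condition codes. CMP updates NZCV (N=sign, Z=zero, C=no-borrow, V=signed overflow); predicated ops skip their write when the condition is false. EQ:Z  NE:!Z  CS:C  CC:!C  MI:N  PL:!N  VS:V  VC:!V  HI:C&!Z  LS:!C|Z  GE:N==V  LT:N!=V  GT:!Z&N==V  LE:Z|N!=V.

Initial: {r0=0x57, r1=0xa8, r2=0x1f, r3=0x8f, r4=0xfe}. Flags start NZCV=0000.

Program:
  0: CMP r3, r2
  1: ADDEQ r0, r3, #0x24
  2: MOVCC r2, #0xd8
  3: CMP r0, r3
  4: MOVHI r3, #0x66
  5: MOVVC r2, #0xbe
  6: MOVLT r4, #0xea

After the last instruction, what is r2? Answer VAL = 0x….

VAL = 0x1f

[0] flags=0011 → (cmp)
[1] flags=0011 EQ?F → skip
[2] flags=0011 CC?F → skip
[3] flags=1001 → (cmp)
[4] flags=1001 HI?F → skip
[5] flags=1001 VC?F → skip
[6] flags=1001 LT?F → skip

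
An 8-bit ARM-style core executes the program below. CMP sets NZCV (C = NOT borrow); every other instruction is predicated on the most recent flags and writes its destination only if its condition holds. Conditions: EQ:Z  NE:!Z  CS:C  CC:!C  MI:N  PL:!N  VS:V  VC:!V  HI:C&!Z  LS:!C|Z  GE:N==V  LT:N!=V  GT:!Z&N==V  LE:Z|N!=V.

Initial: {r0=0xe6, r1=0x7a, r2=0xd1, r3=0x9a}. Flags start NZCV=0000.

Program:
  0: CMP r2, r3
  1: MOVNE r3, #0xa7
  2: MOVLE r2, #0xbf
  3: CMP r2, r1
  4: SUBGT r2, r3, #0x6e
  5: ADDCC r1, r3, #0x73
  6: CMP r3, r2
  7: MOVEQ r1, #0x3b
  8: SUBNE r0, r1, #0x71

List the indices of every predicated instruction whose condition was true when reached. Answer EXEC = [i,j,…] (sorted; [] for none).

EXEC = [1,8]

0: ✓ CMP  NZCV=0010
1: ✓ MOVNE  r3←0xa7
2: · MOVLE
3: ✓ CMP  NZCV=0011
4: · SUBGT
5: · ADDCC
6: ✓ CMP  NZCV=1000
7: · MOVEQ
8: ✓ SUBNE  r0←0x09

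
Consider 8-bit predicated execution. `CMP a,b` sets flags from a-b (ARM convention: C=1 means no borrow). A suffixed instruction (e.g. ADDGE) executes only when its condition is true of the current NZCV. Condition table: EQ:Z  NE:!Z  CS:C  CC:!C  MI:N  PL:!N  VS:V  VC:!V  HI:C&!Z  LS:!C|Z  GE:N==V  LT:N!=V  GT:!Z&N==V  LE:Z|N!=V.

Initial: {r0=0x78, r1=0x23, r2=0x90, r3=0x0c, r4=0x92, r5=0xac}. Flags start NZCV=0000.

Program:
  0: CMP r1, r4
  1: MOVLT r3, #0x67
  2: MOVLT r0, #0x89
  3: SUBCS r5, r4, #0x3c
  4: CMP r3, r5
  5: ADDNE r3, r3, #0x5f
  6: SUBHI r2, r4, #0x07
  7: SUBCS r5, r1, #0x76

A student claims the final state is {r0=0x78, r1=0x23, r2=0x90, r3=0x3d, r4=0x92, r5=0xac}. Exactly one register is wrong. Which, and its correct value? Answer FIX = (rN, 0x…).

0: ✓ CMP  NZCV=1001
1: · MOVLT
2: · MOVLT
3: · SUBCS
4: ✓ CMP  NZCV=0000
5: ✓ ADDNE  r3←0x6b
6: · SUBHI
7: · SUBCS

FIX = (r3, 0x6b)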